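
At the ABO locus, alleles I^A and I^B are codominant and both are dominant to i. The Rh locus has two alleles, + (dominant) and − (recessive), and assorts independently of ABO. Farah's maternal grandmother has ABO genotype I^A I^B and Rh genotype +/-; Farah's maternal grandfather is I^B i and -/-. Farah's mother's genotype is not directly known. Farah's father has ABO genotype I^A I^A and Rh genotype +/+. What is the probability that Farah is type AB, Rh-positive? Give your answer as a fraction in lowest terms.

1/2

Farah's mother's ABO genotype from I^A I^B × I^B i: 1/4 I^A I^B, 1/4 I^A i, 1/4 I^B I^B, 1/4 I^B i.
Crossing each possibility with the father I^A I^A and summing P(type AB): 1/4·1/2 + 1/4·0 + 1/4·1 + 1/4·1/2 = 1/2.
Similarly for Rh via the mother's Rh distribution: P(Rh+) = 1.
Independent loci: 1/2 × 1 = 1/2.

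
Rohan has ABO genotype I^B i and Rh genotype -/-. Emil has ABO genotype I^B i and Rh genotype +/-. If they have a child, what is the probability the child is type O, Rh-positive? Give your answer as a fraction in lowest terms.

1/8

ABO cross I^B i × I^B i → offspring phenotypes: 1/4 O, 3/4 B.
Rh cross -/- × +/- → 1/2 Rh+, 1/2 Rh-.
Independent loci: P(type O, Rh-positive) = 1/4 × 1/2 = 1/8.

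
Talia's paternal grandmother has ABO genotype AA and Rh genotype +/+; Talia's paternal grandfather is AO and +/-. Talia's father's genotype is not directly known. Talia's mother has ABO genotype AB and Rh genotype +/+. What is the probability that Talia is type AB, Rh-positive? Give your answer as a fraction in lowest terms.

3/8

Talia's father's ABO genotype from AA × AO: 1/2 AA, 1/2 AO.
Crossing each possibility with the mother AB and summing P(type AB): 1/2·1/2 + 1/2·1/4 = 3/8.
Similarly for Rh via the father's Rh distribution: P(Rh+) = 1.
Independent loci: 3/8 × 1 = 3/8.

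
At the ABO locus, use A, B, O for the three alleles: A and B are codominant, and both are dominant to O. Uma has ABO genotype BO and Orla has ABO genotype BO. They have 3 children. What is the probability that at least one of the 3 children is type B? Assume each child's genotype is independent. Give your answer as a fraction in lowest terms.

63/64

ABO cross BO × BO → 1/4 O, 3/4 B.
So P(type B) = 3/4 per child.
P(none) = (1/4)^3 = 1/64; P(at least one) = 1 − 1/64 = 63/64.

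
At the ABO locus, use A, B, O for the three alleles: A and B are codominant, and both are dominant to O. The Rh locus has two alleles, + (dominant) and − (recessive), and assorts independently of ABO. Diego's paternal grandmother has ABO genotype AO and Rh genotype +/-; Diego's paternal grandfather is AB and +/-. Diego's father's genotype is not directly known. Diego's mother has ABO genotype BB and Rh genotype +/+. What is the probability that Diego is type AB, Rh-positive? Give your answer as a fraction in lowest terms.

Diego's father's ABO genotype from AO × AB: 1/4 AA, 1/4 AB, 1/4 AO, 1/4 BO.
Crossing each possibility with the mother BB and summing P(type AB): 1/4·1 + 1/4·1/2 + 1/4·1/2 + 1/4·0 = 1/2.
Similarly for Rh via the father's Rh distribution: P(Rh+) = 1.
Independent loci: 1/2 × 1 = 1/2.

1/2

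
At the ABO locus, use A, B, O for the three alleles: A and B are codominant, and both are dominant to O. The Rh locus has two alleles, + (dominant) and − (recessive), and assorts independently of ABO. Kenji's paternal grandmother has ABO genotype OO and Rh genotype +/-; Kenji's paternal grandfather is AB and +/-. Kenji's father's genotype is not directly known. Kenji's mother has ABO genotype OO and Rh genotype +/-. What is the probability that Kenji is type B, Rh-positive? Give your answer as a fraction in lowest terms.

Kenji's father's ABO genotype from OO × AB: 1/2 AO, 1/2 BO.
Crossing each possibility with the mother OO and summing P(type B): 1/2·0 + 1/2·1/2 = 1/4.
Similarly for Rh via the father's Rh distribution: P(Rh+) = 3/4.
Independent loci: 1/4 × 3/4 = 3/16.

3/16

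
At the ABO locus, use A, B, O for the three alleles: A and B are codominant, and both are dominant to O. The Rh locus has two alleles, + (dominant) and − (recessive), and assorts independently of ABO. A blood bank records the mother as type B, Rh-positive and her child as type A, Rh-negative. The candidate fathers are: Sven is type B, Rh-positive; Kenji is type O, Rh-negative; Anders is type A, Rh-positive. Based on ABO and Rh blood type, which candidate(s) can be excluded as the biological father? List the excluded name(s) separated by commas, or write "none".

A candidate is excluded only if no genotype consistent with his phenotype could produce a type A, Rh-negative child with a type B, Rh-positive mother.
Sven (type B, Rh+): no genotype consistent with that phenotype can produce a type-A Rh- child with a type-B mother.
Kenji (type O, Rh-): no genotype consistent with that phenotype can produce a type-A Rh- child with a type-B mother.

Sven, Kenji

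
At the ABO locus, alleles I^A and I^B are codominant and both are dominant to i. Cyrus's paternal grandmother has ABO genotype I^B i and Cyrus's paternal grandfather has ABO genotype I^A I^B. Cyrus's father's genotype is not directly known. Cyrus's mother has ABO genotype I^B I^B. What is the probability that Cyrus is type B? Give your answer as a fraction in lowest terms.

3/4

Cyrus's father's ABO genotype from I^B i × I^A I^B: 1/4 I^A I^B, 1/4 I^A i, 1/4 I^B I^B, 1/4 I^B i.
Crossing each possibility with the mother I^B I^B and summing P(type B): 1/4·1/2 + 1/4·1/2 + 1/4·1 + 1/4·1 = 3/4.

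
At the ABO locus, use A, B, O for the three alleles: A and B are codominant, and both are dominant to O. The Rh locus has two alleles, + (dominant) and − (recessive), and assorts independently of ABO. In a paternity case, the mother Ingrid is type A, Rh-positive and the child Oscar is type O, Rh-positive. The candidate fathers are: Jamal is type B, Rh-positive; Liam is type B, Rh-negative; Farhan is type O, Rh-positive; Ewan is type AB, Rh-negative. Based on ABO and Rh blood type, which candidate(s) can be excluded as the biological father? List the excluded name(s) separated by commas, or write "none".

Ewan

A candidate is excluded only if no genotype consistent with his phenotype could produce a type O, Rh-positive child with a type A, Rh-positive mother.
Ewan (type AB, Rh-): no genotype consistent with that phenotype can produce a type-O Rh+ child with a type-A mother.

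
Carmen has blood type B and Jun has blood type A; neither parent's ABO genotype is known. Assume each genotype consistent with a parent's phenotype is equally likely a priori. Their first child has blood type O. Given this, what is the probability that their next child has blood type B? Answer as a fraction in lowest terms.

Possible genotypes: Carmen ∈ {I^B I^B, I^B i}; Jun ∈ {I^A I^A, I^A i}.
Weight each parental genotype pair by prior × P(type-O child):
  I^B i × I^A i: posterior weight 1; P(next child type B) = 1/4.
Weighted sum = 1/4.

1/4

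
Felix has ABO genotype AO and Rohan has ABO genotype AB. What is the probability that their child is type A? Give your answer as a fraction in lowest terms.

ABO cross AO × AB → offspring phenotypes: 1/2 A, 1/4 B, 1/4 AB.
So P(type A) = 1/2.

1/2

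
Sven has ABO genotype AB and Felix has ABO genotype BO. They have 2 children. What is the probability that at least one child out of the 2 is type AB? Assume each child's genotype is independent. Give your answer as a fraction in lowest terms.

7/16

ABO cross AB × BO → 1/4 A, 1/2 B, 1/4 AB.
So P(type AB) = 1/4 per child.
P(none) = (3/4)^2 = 9/16; P(at least one) = 1 − 9/16 = 7/16.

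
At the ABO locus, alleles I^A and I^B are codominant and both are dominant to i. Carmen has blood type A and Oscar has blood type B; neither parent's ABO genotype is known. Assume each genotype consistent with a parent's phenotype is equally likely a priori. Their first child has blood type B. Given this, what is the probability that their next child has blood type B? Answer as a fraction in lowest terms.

Possible genotypes: Carmen ∈ {I^A I^A, I^A i}; Oscar ∈ {I^B I^B, I^B i}.
Weight each parental genotype pair by prior × P(type-B child):
  I^A i × I^B I^B: posterior weight 2/3; P(next child type B) = 1/2.
  I^A i × I^B i: posterior weight 1/3; P(next child type B) = 1/4.
Weighted sum = 5/12.

5/12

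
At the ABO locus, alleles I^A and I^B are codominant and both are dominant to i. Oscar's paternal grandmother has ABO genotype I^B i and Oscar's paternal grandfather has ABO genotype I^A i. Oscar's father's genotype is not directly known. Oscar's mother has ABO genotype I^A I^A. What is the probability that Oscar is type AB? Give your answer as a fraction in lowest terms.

1/4

Oscar's father's ABO genotype from I^B i × I^A i: 1/4 I^A I^B, 1/4 I^A i, 1/4 I^B i, 1/4 i i.
Crossing each possibility with the mother I^A I^A and summing P(type AB): 1/4·1/2 + 1/4·0 + 1/4·1/2 + 1/4·0 = 1/4.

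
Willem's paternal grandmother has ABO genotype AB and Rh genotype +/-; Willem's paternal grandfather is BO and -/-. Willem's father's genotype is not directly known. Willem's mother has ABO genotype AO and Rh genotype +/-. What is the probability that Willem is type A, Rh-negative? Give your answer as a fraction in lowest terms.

9/64

Willem's father's ABO genotype from AB × BO: 1/4 AB, 1/4 AO, 1/4 BB, 1/4 BO.
Crossing each possibility with the mother AO and summing P(type A): 1/4·1/2 + 1/4·3/4 + 1/4·0 + 1/4·1/4 = 3/8.
Similarly for Rh via the father's Rh distribution: P(Rh-) = 3/8.
Independent loci: 3/8 × 3/8 = 9/64.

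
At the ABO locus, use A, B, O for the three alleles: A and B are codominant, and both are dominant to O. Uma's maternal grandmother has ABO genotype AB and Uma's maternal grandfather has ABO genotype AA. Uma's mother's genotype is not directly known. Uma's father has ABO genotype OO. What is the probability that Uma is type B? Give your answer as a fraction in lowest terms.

1/4

Uma's mother's ABO genotype from AB × AA: 1/2 AA, 1/2 AB.
Crossing each possibility with the father OO and summing P(type B): 1/2·0 + 1/2·1/2 = 1/4.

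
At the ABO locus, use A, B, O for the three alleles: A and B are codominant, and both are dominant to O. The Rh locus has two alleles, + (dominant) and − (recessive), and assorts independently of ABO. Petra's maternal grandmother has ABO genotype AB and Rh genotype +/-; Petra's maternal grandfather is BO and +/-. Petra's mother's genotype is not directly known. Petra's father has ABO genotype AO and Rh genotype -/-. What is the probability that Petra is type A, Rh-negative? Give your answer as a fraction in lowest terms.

Petra's mother's ABO genotype from AB × BO: 1/4 AB, 1/4 AO, 1/4 BB, 1/4 BO.
Crossing each possibility with the father AO and summing P(type A): 1/4·1/2 + 1/4·3/4 + 1/4·0 + 1/4·1/4 = 3/8.
Similarly for Rh via the mother's Rh distribution: P(Rh-) = 1/2.
Independent loci: 3/8 × 1/2 = 3/16.

3/16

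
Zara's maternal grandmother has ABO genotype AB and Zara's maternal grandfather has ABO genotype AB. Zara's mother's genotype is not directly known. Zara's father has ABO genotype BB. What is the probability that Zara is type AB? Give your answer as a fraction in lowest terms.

Zara's mother's ABO genotype from AB × AB: 1/4 AA, 1/2 AB, 1/4 BB.
Crossing each possibility with the father BB and summing P(type AB): 1/4·1 + 1/2·1/2 + 1/4·0 = 1/2.

1/2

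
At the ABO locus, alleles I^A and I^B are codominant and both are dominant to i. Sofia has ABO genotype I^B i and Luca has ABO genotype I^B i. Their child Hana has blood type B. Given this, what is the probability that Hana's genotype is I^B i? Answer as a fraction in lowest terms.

Cross I^B i × I^B i → 1/4 I^B I^B, 1/2 I^B i, 1/4 i i.
Type-B genotypes among offspring: I^B I^B (1/4), I^B i (1/2); total 3/4.
P(I^B i | type B) = (1/2) / (3/4) = 2/3.

2/3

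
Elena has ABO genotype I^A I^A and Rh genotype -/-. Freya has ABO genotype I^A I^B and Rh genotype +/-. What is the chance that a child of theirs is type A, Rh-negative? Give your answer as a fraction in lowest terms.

ABO cross I^A I^A × I^A I^B → offspring phenotypes: 1/2 A, 1/2 AB.
Rh cross -/- × +/- → 1/2 Rh+, 1/2 Rh-.
Independent loci: P(type A, Rh-negative) = 1/2 × 1/2 = 1/4.

1/4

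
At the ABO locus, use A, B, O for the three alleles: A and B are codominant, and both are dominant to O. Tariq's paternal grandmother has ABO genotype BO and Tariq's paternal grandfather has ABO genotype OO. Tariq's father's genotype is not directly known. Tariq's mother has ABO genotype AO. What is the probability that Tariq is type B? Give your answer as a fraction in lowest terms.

Tariq's father's ABO genotype from BO × OO: 1/2 BO, 1/2 OO.
Crossing each possibility with the mother AO and summing P(type B): 1/2·1/4 + 1/2·0 = 1/8.

1/8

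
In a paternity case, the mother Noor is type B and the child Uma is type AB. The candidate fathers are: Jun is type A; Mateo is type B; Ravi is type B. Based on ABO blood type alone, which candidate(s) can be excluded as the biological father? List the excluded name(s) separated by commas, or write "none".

Mateo, Ravi

A candidate is excluded only if no genotype consistent with his phenotype could produce a type AB child with a type B mother.
Mateo (type B): no genotype consistent with that phenotype can produce a type-AB child with a type-B mother.
Ravi (type B): no genotype consistent with that phenotype can produce a type-AB child with a type-B mother.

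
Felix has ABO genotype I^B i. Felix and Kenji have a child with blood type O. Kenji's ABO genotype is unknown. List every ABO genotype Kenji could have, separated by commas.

I^A i, I^B i, i i

For each candidate genotype of Kenji, check whether crossing it with I^B i can produce every observed child phenotype.
  I^A I^A → possible child types {A, AB} ✗
  I^A I^B → possible child types {A, B, AB} ✗
  I^A i → possible child types {O, A, B, AB} ✓
  I^B I^B → possible child types {B} ✗
  I^B i → possible child types {O, B} ✓
  i i → possible child types {O, B} ✓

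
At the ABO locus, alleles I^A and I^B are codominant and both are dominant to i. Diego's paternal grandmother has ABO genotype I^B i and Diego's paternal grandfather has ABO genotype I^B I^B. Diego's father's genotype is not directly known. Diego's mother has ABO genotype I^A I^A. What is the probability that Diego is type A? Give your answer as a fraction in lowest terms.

Diego's father's ABO genotype from I^B i × I^B I^B: 1/2 I^B I^B, 1/2 I^B i.
Crossing each possibility with the mother I^A I^A and summing P(type A): 1/2·0 + 1/2·1/2 = 1/4.

1/4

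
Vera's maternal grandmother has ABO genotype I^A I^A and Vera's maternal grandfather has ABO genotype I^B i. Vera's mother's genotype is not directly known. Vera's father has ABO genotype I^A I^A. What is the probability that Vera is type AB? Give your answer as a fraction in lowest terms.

1/4

Vera's mother's ABO genotype from I^A I^A × I^B i: 1/2 I^A I^B, 1/2 I^A i.
Crossing each possibility with the father I^A I^A and summing P(type AB): 1/2·1/2 + 1/2·0 = 1/4.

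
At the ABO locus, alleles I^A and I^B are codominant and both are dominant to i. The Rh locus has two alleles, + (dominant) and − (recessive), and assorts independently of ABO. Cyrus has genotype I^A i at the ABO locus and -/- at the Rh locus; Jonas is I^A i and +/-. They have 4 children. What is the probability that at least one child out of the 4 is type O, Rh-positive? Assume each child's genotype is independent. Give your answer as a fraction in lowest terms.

ABO cross I^A i × I^A i → 1/4 O, 3/4 A.
Rh cross -/- × +/- → 1/2 Rh+, 1/2 Rh-; so P(type O, Rh-positive) = 1/4 × 1/2 = 1/8 per child.
P(none) = (7/8)^4 = 2401/4096; P(at least one) = 1 − 2401/4096 = 1695/4096.

1695/4096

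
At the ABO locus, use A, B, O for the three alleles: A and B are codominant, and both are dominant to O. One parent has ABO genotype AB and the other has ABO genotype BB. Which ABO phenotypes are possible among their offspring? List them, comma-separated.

Gametes from AB × BB give offspring ABO genotypes AB, BB, i.e. phenotypes B, AB.

B, AB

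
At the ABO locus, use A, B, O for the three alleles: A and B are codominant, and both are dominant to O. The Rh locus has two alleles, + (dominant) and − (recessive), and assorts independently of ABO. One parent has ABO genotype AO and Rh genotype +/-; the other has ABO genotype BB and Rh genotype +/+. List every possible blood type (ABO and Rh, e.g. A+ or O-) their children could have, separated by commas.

B+, AB+

Gametes from AO × BB give offspring ABO genotypes AB, BO, i.e. phenotypes B, AB.
Rh cross +/- × +/+ → phenotypes Rh+.
Combining independently: B+, AB+.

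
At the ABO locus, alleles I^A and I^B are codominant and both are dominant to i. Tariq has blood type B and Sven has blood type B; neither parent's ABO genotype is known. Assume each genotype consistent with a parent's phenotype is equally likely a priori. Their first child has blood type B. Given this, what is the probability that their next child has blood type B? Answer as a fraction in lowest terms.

19/20

Possible genotypes: Tariq ∈ {I^B I^B, I^B i}; Sven ∈ {I^B I^B, I^B i}.
Weight each parental genotype pair by prior × P(type-B child):
  I^B I^B × I^B I^B: posterior weight 4/15; P(next child type B) = 1.
  I^B I^B × I^B i: posterior weight 4/15; P(next child type B) = 1.
  I^B i × I^B I^B: posterior weight 4/15; P(next child type B) = 1.
  I^B i × I^B i: posterior weight 1/5; P(next child type B) = 3/4.
Weighted sum = 19/20.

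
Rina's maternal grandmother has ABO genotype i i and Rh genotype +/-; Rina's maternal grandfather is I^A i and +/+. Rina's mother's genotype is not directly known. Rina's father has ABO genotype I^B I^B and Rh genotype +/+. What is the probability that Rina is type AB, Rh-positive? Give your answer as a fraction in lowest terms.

1/4

Rina's mother's ABO genotype from i i × I^A i: 1/2 I^A i, 1/2 i i.
Crossing each possibility with the father I^B I^B and summing P(type AB): 1/2·1/2 + 1/2·0 = 1/4.
Similarly for Rh via the mother's Rh distribution: P(Rh+) = 1.
Independent loci: 1/4 × 1 = 1/4.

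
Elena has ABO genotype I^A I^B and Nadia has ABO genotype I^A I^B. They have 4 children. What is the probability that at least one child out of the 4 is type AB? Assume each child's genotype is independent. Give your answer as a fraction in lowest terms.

15/16

ABO cross I^A I^B × I^A I^B → 1/4 A, 1/4 B, 1/2 AB.
So P(type AB) = 1/2 per child.
P(none) = (1/2)^4 = 1/16; P(at least one) = 1 − 1/16 = 15/16.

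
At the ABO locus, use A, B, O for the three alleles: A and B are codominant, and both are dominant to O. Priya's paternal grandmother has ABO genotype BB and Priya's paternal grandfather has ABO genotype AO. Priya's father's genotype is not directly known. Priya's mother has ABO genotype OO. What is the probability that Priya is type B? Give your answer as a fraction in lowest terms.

Priya's father's ABO genotype from BB × AO: 1/2 AB, 1/2 BO.
Crossing each possibility with the mother OO and summing P(type B): 1/2·1/2 + 1/2·1/2 = 1/2.

1/2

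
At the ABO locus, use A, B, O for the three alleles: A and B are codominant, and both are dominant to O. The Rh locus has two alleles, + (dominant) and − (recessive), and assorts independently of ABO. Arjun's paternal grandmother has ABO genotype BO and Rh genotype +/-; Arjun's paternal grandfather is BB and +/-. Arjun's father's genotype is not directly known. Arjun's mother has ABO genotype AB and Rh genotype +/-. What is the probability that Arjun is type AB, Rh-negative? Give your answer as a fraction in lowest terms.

3/32

Arjun's father's ABO genotype from BO × BB: 1/2 BB, 1/2 BO.
Crossing each possibility with the mother AB and summing P(type AB): 1/2·1/2 + 1/2·1/4 = 3/8.
Similarly for Rh via the father's Rh distribution: P(Rh-) = 1/4.
Independent loci: 3/8 × 1/4 = 3/32.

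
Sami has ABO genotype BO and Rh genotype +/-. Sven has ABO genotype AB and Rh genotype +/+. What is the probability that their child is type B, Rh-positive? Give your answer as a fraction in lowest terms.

ABO cross BO × AB → offspring phenotypes: 1/4 A, 1/2 B, 1/4 AB.
Rh cross +/- × +/+ → 1 Rh+.
Independent loci: P(type B, Rh-positive) = 1/2 × 1 = 1/2.

1/2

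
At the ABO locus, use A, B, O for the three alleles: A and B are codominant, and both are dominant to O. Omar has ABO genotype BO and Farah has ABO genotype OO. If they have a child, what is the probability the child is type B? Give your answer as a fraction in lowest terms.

ABO cross BO × OO → offspring phenotypes: 1/2 O, 1/2 B.
So P(type B) = 1/2.

1/2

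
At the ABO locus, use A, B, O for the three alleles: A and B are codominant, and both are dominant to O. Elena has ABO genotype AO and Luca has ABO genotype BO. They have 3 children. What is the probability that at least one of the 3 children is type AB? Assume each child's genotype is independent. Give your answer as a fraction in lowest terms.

37/64

ABO cross AO × BO → 1/4 O, 1/4 A, 1/4 B, 1/4 AB.
So P(type AB) = 1/4 per child.
P(none) = (3/4)^3 = 27/64; P(at least one) = 1 − 27/64 = 37/64.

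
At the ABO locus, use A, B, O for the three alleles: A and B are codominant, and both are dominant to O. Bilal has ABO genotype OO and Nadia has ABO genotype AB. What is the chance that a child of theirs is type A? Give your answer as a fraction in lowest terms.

ABO cross OO × AB → offspring phenotypes: 1/2 A, 1/2 B.
So P(type A) = 1/2.

1/2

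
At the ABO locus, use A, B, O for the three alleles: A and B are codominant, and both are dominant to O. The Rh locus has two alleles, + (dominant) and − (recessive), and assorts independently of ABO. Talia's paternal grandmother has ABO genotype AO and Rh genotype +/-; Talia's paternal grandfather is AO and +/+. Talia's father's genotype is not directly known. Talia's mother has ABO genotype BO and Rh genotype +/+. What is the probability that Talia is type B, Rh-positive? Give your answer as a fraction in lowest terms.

1/4

Talia's father's ABO genotype from AO × AO: 1/4 AA, 1/2 AO, 1/4 OO.
Crossing each possibility with the mother BO and summing P(type B): 1/4·0 + 1/2·1/4 + 1/4·1/2 = 1/4.
Similarly for Rh via the father's Rh distribution: P(Rh+) = 1.
Independent loci: 1/4 × 1 = 1/4.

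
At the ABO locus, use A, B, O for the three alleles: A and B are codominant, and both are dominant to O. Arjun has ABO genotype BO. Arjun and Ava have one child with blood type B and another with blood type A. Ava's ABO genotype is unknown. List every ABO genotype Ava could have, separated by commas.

AB, AO

For each candidate genotype of Ava, check whether crossing it with BO can produce every observed child phenotype.
  AA → possible child types {A, AB} ✗
  AB → possible child types {A, B, AB} ✓
  AO → possible child types {O, A, B, AB} ✓
  BB → possible child types {B} ✗
  BO → possible child types {O, B} ✗
  OO → possible child types {O, B} ✗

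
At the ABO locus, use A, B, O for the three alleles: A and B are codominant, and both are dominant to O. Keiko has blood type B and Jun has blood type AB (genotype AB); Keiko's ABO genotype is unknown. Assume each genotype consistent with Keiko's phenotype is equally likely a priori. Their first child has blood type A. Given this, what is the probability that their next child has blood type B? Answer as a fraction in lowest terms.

Possible genotypes: Keiko ∈ {BB, BO}; Jun ∈ {AB}.
Weight each parental genotype pair by prior × P(type-A child):
  BO × AB: posterior weight 1; P(next child type B) = 1/2.
Weighted sum = 1/2.

1/2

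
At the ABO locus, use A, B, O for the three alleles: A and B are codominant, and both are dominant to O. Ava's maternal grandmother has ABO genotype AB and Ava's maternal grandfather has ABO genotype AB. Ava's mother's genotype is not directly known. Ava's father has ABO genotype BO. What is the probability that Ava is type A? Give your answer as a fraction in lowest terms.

1/4

Ava's mother's ABO genotype from AB × AB: 1/4 AA, 1/2 AB, 1/4 BB.
Crossing each possibility with the father BO and summing P(type A): 1/4·1/2 + 1/2·1/4 + 1/4·0 = 1/4.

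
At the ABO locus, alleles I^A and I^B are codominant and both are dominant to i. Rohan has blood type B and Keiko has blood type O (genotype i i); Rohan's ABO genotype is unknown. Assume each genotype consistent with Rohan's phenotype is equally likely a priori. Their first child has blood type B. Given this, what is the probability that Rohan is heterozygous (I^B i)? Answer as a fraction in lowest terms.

1/3

Possible genotypes: Rohan ∈ {I^B I^B, I^B i}; Keiko ∈ {i i}.
Weight each parental genotype pair by prior × P(type-B child):
  I^B I^B × i i: posterior weight 2/3.
  I^B i × i i: posterior weight 1/3.
Sum the posterior weight over pairs where Rohan is I^B i: 1/3.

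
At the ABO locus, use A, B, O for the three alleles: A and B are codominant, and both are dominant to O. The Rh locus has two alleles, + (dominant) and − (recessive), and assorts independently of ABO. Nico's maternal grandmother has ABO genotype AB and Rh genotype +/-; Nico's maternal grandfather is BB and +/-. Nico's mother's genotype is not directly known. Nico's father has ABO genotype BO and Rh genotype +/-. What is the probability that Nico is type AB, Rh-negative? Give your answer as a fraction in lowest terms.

1/32

Nico's mother's ABO genotype from AB × BB: 1/2 AB, 1/2 BB.
Crossing each possibility with the father BO and summing P(type AB): 1/2·1/4 + 1/2·0 = 1/8.
Similarly for Rh via the mother's Rh distribution: P(Rh-) = 1/4.
Independent loci: 1/8 × 1/4 = 1/32.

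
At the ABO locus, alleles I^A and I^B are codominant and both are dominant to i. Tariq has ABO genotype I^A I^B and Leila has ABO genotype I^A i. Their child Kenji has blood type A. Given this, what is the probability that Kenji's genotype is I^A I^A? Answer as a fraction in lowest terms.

Cross I^A I^B × I^A i → 1/4 I^A I^A, 1/4 I^A I^B, 1/4 I^A i, 1/4 I^B i.
Type-A genotypes among offspring: I^A I^A (1/4), I^A i (1/4); total 1/2.
P(I^A I^A | type A) = (1/4) / (1/2) = 1/2.

1/2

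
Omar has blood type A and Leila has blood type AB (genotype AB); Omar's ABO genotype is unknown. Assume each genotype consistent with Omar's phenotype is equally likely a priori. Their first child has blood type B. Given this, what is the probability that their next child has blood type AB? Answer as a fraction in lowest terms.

Possible genotypes: Omar ∈ {AA, AO}; Leila ∈ {AB}.
Weight each parental genotype pair by prior × P(type-B child):
  AO × AB: posterior weight 1; P(next child type AB) = 1/4.
Weighted sum = 1/4.

1/4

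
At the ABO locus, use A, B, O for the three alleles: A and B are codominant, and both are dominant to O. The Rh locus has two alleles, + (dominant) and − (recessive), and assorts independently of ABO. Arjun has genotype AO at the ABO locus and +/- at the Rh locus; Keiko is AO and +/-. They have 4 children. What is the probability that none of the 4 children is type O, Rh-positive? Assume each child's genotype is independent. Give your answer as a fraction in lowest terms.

28561/65536

ABO cross AO × AO → 1/4 O, 3/4 A.
Rh cross +/- × +/- → 3/4 Rh+, 1/4 Rh-; so P(type O, Rh-positive) = 1/4 × 3/4 = 3/16 per child.
P(not type O, Rh-positive) = 13/16 for one child; (13/16)^4 = 28561/65536.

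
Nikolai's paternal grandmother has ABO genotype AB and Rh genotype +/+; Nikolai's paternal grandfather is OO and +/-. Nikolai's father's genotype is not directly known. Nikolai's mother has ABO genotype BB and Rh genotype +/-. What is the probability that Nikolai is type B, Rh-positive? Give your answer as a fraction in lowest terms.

21/32

Nikolai's father's ABO genotype from AB × OO: 1/2 AO, 1/2 BO.
Crossing each possibility with the mother BB and summing P(type B): 1/2·1/2 + 1/2·1 = 3/4.
Similarly for Rh via the father's Rh distribution: P(Rh+) = 7/8.
Independent loci: 3/4 × 7/8 = 21/32.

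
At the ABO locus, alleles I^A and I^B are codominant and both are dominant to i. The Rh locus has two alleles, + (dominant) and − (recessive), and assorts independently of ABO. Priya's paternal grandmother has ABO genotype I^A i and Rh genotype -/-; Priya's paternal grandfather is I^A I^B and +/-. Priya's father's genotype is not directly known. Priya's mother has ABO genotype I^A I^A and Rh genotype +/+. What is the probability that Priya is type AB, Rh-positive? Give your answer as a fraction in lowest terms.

Priya's father's ABO genotype from I^A i × I^A I^B: 1/4 I^A I^A, 1/4 I^A I^B, 1/4 I^A i, 1/4 I^B i.
Crossing each possibility with the mother I^A I^A and summing P(type AB): 1/4·0 + 1/4·1/2 + 1/4·0 + 1/4·1/2 = 1/4.
Similarly for Rh via the father's Rh distribution: P(Rh+) = 1.
Independent loci: 1/4 × 1 = 1/4.

1/4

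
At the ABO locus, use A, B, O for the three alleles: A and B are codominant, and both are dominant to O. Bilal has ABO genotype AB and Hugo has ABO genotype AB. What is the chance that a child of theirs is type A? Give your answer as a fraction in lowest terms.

ABO cross AB × AB → offspring phenotypes: 1/4 A, 1/4 B, 1/2 AB.
So P(type A) = 1/4.

1/4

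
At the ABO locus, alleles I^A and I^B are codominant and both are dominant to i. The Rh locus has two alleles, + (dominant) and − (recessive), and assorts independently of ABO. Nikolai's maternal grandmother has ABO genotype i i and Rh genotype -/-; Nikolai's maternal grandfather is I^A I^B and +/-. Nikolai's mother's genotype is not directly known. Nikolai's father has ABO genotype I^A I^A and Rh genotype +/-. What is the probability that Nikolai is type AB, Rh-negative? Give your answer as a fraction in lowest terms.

3/32

Nikolai's mother's ABO genotype from i i × I^A I^B: 1/2 I^A i, 1/2 I^B i.
Crossing each possibility with the father I^A I^A and summing P(type AB): 1/2·0 + 1/2·1/2 = 1/4.
Similarly for Rh via the mother's Rh distribution: P(Rh-) = 3/8.
Independent loci: 1/4 × 3/8 = 3/32.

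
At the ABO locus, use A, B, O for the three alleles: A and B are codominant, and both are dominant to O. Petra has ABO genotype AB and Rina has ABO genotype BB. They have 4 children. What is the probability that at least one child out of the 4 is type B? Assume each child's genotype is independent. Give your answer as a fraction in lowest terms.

15/16

ABO cross AB × BB → 1/2 B, 1/2 AB.
So P(type B) = 1/2 per child.
P(none) = (1/2)^4 = 1/16; P(at least one) = 1 − 1/16 = 15/16.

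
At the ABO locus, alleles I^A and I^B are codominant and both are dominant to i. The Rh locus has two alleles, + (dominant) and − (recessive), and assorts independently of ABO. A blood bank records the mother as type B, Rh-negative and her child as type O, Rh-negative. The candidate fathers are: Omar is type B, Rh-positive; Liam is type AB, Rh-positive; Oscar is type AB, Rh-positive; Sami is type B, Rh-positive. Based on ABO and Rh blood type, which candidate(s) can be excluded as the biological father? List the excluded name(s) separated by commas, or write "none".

Liam, Oscar

A candidate is excluded only if no genotype consistent with his phenotype could produce a type O, Rh-negative child with a type B, Rh-negative mother.
Liam (type AB, Rh+): no genotype consistent with that phenotype can produce a type-O Rh- child with a type-B mother.
Oscar (type AB, Rh+): no genotype consistent with that phenotype can produce a type-O Rh- child with a type-B mother.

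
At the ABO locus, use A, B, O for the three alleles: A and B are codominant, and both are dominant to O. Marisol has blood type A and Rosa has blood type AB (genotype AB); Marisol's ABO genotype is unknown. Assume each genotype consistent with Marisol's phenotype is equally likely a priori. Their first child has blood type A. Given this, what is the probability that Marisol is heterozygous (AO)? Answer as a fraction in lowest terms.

Possible genotypes: Marisol ∈ {AA, AO}; Rosa ∈ {AB}.
Weight each parental genotype pair by prior × P(type-A child):
  AA × AB: posterior weight 1/2.
  AO × AB: posterior weight 1/2.
Sum the posterior weight over pairs where Marisol is AO: 1/2.

1/2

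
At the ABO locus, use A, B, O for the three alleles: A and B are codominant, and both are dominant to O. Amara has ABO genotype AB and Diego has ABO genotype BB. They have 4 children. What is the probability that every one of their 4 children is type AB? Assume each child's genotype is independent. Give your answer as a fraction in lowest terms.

1/16

ABO cross AB × BB → 1/2 B, 1/2 AB.
So P(type AB) = 1/2 per child.
All 4 independent: (1/2)^4 = 1/16.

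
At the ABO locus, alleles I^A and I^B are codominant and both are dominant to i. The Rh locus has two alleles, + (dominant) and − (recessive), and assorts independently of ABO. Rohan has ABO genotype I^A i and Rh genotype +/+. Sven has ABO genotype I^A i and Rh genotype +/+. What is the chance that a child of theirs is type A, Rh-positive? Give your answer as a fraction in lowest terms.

3/4

ABO cross I^A i × I^A i → offspring phenotypes: 1/4 O, 3/4 A.
Rh cross +/+ × +/+ → 1 Rh+.
Independent loci: P(type A, Rh-positive) = 3/4 × 1 = 3/4.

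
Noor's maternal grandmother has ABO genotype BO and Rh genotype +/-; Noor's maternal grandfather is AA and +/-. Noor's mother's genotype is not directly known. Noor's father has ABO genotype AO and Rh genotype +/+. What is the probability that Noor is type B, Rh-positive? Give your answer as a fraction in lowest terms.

Noor's mother's ABO genotype from BO × AA: 1/2 AB, 1/2 AO.
Crossing each possibility with the father AO and summing P(type B): 1/2·1/4 + 1/2·0 = 1/8.
Similarly for Rh via the mother's Rh distribution: P(Rh+) = 1.
Independent loci: 1/8 × 1 = 1/8.

1/8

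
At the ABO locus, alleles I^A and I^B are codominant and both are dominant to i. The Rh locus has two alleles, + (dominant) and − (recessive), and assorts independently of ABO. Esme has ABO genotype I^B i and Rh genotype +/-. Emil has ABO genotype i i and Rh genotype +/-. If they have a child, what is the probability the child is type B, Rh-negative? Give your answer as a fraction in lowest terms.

1/8

ABO cross I^B i × i i → offspring phenotypes: 1/2 O, 1/2 B.
Rh cross +/- × +/- → 3/4 Rh+, 1/4 Rh-.
Independent loci: P(type B, Rh-negative) = 1/2 × 1/4 = 1/8.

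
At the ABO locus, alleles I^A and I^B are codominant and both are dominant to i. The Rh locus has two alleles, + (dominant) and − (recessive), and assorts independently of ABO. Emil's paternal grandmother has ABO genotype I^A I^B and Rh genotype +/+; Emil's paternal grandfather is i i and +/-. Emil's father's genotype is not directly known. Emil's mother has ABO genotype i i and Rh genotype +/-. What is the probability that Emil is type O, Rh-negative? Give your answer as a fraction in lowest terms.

1/16

Emil's father's ABO genotype from I^A I^B × i i: 1/2 I^A i, 1/2 I^B i.
Crossing each possibility with the mother i i and summing P(type O): 1/2·1/2 + 1/2·1/2 = 1/2.
Similarly for Rh via the father's Rh distribution: P(Rh-) = 1/8.
Independent loci: 1/2 × 1/8 = 1/16.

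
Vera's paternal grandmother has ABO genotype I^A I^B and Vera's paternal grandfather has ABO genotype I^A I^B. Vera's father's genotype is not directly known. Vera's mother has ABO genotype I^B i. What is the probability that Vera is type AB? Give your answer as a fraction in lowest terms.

Vera's father's ABO genotype from I^A I^B × I^A I^B: 1/4 I^A I^A, 1/2 I^A I^B, 1/4 I^B I^B.
Crossing each possibility with the mother I^B i and summing P(type AB): 1/4·1/2 + 1/2·1/4 + 1/4·0 = 1/4.

1/4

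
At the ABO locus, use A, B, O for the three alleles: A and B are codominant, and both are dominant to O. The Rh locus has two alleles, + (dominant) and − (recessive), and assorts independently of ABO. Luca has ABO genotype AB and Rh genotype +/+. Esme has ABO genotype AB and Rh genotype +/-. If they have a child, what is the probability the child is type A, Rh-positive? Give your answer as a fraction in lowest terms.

ABO cross AB × AB → offspring phenotypes: 1/4 A, 1/4 B, 1/2 AB.
Rh cross +/+ × +/- → 1 Rh+.
Independent loci: P(type A, Rh-positive) = 1/4 × 1 = 1/4.

1/4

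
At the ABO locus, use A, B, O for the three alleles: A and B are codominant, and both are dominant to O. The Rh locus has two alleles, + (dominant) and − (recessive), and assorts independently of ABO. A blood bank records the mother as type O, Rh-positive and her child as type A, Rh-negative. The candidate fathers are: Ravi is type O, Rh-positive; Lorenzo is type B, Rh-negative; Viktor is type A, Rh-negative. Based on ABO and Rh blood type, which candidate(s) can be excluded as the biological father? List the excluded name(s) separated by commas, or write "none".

A candidate is excluded only if no genotype consistent with his phenotype could produce a type A, Rh-negative child with a type O, Rh-positive mother.
Ravi (type O, Rh+): no genotype consistent with that phenotype can produce a type-A Rh- child with a type-O mother.
Lorenzo (type B, Rh-): no genotype consistent with that phenotype can produce a type-A Rh- child with a type-O mother.

Ravi, Lorenzo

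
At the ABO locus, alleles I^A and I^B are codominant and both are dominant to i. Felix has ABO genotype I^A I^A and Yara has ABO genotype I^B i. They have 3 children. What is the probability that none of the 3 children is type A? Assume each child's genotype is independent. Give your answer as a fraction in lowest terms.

ABO cross I^A I^A × I^B i → 1/2 A, 1/2 AB.
So P(type A) = 1/2 per child.
P(not type A) = 1/2 for one child; (1/2)^3 = 1/8.

1/8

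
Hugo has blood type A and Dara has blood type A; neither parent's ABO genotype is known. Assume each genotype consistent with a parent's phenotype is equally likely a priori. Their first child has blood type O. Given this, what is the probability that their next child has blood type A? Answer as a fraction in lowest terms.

Possible genotypes: Hugo ∈ {AA, AO}; Dara ∈ {AA, AO}.
Weight each parental genotype pair by prior × P(type-O child):
  AO × AO: posterior weight 1; P(next child type A) = 3/4.
Weighted sum = 3/4.

3/4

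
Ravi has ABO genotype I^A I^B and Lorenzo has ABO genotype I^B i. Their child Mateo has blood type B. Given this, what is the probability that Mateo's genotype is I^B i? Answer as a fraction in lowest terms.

1/2

Cross I^A I^B × I^B i → 1/4 I^A I^B, 1/4 I^A i, 1/4 I^B I^B, 1/4 I^B i.
Type-B genotypes among offspring: I^B I^B (1/4), I^B i (1/4); total 1/2.
P(I^B i | type B) = (1/4) / (1/2) = 1/2.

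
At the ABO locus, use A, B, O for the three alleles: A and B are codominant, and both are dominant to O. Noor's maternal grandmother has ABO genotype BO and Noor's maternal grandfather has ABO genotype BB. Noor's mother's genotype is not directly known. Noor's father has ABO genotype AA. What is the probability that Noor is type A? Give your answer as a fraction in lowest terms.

1/4

Noor's mother's ABO genotype from BO × BB: 1/2 BB, 1/2 BO.
Crossing each possibility with the father AA and summing P(type A): 1/2·0 + 1/2·1/2 = 1/4.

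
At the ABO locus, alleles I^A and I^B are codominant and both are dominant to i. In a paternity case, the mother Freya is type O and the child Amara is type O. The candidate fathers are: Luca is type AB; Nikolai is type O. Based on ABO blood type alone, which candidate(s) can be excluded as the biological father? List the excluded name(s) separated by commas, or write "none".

Luca

A candidate is excluded only if no genotype consistent with his phenotype could produce a type O child with a type O mother.
Luca (type AB): no genotype consistent with that phenotype can produce a type-O child with a type-O mother.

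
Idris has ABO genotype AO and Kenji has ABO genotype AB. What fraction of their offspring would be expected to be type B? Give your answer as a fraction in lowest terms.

ABO cross AO × AB → offspring phenotypes: 1/2 A, 1/4 B, 1/4 AB.
So P(type B) = 1/4.

1/4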